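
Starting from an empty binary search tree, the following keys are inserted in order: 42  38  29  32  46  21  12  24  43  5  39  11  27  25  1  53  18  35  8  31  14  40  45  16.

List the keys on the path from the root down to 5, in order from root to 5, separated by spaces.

42 38 29 21 12 5

42: root
38: left child of 42 (depth 1)
29: left child of 38 (depth 2)
32: right child of 29 (depth 3)
46: right child of 42 (depth 1)
21: left child of 29 (depth 3)
12: left child of 21 (depth 4)
24: right child of 21 (depth 4)
43: left child of 46 (depth 2)
5: left child of 12 (depth 5)
39: right child of 38 (depth 2)
11: right child of 5 (depth 6)
27: right child of 24 (depth 5)
25: left child of 27 (depth 6)
1: left child of 5 (depth 6)
53: right child of 46 (depth 2)
18: right child of 12 (depth 5)
35: right child of 32 (depth 4)
8: left child of 11 (depth 7)
31: left child of 32 (depth 4)
14: left child of 18 (depth 6)
40: right child of 39 (depth 3)
45: right child of 43 (depth 3)
16: right child of 14 (depth 7)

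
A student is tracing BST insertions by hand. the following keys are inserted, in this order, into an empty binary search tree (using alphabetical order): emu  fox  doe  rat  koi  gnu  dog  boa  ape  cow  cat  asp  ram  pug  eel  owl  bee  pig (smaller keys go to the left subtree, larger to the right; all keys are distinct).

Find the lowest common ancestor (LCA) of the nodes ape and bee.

Resulting structure (node: left, right):
  emu: L=doe, R=fox
  fox: L=–, R=rat
  doe: L=boa, R=dog
  rat: L=koi, R=–
  koi: L=gnu, R=ram
  gnu: L=–, R=–
  dog: L=–, R=eel
  boa: L=ape, R=cow
  ape: L=–, R=asp
  cow: L=cat, R=–
  cat: L=–, R=–
  asp: L=–, R=bee
  ram: L=pug, R=–
  pug: L=owl, R=–
  eel: L=–, R=–
  owl: L=–, R=pig
  bee: L=–, R=–
  pig: L=–, R=–

Path to ape: emu → doe → boa → ape
Path to bee: emu → doe → boa → ape → asp → bee
ape lies on both paths and is an ancestor of the other node.

ape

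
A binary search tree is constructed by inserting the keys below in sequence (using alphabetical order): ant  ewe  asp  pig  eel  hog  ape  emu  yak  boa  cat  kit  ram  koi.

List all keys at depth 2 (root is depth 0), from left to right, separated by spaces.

asp pig

ant: root
ewe: right child of ant (depth 1)
asp: left child of ewe (depth 2)
pig: right child of ewe (depth 2)
eel: right child of asp (depth 3)
hog: left child of pig (depth 3)
ape: left child of asp (depth 3)
emu: right child of eel (depth 4)
yak: right child of pig (depth 3)
boa: left child of eel (depth 4)
cat: right child of boa (depth 5)
kit: right child of hog (depth 4)
ram: left child of yak (depth 4)
koi: right child of kit (depth 5)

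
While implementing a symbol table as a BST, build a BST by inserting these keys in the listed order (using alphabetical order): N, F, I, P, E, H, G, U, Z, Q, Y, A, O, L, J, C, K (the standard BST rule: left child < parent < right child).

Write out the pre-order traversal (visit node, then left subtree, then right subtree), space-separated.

N F E A C I H G L J K P O U Q Z Y

Resulting structure (node: left, right):
  N: L=F, R=P
  F: L=E, R=I
  I: L=H, R=L
  P: L=O, R=U
  E: L=A, R=–
  H: L=G, R=–
  G: L=–, R=–
  U: L=Q, R=Z
  Z: L=Y, R=–
  Q: L=–, R=–
  Y: L=–, R=–
  A: L=–, R=C
  O: L=–, R=–
  L: L=J, R=–
  J: L=–, R=K
  C: L=–, R=–
  K: L=–, R=–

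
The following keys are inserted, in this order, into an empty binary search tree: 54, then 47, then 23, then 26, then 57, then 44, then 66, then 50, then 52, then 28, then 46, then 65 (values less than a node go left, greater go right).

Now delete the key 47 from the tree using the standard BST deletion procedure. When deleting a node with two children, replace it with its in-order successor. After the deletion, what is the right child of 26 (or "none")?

44

54: root
47: left child of 54 (depth 1)
23: left child of 47 (depth 2)
26: right child of 23 (depth 3)
57: right child of 54 (depth 1)
44: right child of 26 (depth 4)
66: right child of 57 (depth 2)
50: right child of 47 (depth 2)
52: right child of 50 (depth 3)
28: left child of 44 (depth 5)
46: right child of 44 (depth 5)
65: left child of 66 (depth 3)

Delete 47 (two children — replace with in-order successor).
After deletion, 26's right child: 44.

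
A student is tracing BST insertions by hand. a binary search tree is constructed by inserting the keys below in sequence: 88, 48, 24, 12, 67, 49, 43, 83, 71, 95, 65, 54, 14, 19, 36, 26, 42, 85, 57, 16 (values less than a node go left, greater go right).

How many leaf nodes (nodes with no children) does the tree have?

Resulting structure (node: left, right):
  88: L=48, R=95
  48: L=24, R=67
  24: L=12, R=43
  12: L=–, R=14
  67: L=49, R=83
  49: L=–, R=65
  43: L=36, R=–
  83: L=71, R=85
  71: L=–, R=–
  95: L=–, R=–
  65: L=54, R=–
  54: L=–, R=57
  14: L=–, R=19
  19: L=16, R=–
  36: L=26, R=42
  26: L=–, R=–
  42: L=–, R=–
  85: L=–, R=–
  57: L=–, R=–
  16: L=–, R=–

Leaves: 16, 26, 42, 57, 71, 85, 95 — 7 in total.

7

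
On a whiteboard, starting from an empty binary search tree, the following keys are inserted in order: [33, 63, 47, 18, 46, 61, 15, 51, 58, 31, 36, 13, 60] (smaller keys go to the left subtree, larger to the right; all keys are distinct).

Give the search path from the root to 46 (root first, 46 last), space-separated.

33 63 47 46

33: root
63: right child of 33 (depth 1)
47: left child of 63 (depth 2)
18: left child of 33 (depth 1)
46: left child of 47 (depth 3)
61: right child of 47 (depth 3)
15: left child of 18 (depth 2)
51: left child of 61 (depth 4)
58: right child of 51 (depth 5)
31: right child of 18 (depth 2)
36: left child of 46 (depth 4)
13: left child of 15 (depth 3)
60: right child of 58 (depth 6)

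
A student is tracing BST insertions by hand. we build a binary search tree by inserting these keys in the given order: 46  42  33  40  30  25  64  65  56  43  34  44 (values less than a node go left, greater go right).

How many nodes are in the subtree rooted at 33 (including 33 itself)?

Resulting structure (node: left, right):
  46: L=42, R=64
  42: L=33, R=43
  33: L=30, R=40
  40: L=34, R=–
  30: L=25, R=–
  25: L=–, R=–
  64: L=56, R=65
  65: L=–, R=–
  56: L=–, R=–
  43: L=–, R=44
  34: L=–, R=–
  44: L=–, R=–

Subtree rooted at 33 contains: 33, 30, 25, 40, 34 — 5 nodes.

5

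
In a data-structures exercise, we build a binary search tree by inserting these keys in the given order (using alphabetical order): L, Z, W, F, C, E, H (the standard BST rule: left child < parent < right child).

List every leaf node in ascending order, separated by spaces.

E H W

Resulting structure (node: left, right):
  L: L=F, R=Z
  Z: L=W, R=–
  W: L=–, R=–
  F: L=C, R=H
  C: L=–, R=E
  E: L=–, R=–
  H: L=–, R=–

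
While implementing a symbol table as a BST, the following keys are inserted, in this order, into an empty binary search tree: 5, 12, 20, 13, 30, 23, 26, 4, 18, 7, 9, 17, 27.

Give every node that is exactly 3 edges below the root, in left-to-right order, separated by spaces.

Insert 5: tree is empty, so 5 becomes the root.
Insert 12: 12 > 5 → go right. Place as right child of 5.
Insert 20: 20 > 5 → go right; 20 > 12 → go right. Place as right child of 12.
Insert 13: 13 > 5 → go right; 13 > 12 → go right; 13 < 20 → go left. Place as left child of 20.
Insert 30: 30 > 5 → go right; 30 > 12 → go right; 30 > 20 → go right. Place as right child of 20.
Insert 23: 23 > 5 → go right; 23 > 12 → go right; 23 > 20 → go right; 23 < 30 → go left. Place as left child of 30.
Insert 26: 26 > 5 → go right; 26 > 12 → go right; 26 > 20 → go right; 26 < 30 → go left; 26 > 23 → go right. Place as right child of 23.
Insert 4: 4 < 5 → go left. Place as left child of 5.
Insert 18: 18 > 5 → go right; 18 > 12 → go right; 18 < 20 → go left; 18 > 13 → go right. Place as right child of 13.
Insert 7: 7 > 5 → go right; 7 < 12 → go left. Place as left child of 12.
Insert 9: 9 > 5 → go right; 9 < 12 → go left; 9 > 7 → go right. Place as right child of 7.
Insert 17: 17 > 5 → go right; 17 > 12 → go right; 17 < 20 → go left; 17 > 13 → go right; 17 < 18 → go left. Place as left child of 18.
Insert 27: 27 > 5 → go right; 27 > 12 → go right; 27 > 20 → go right; 27 < 30 → go left; 27 > 23 → go right; 27 > 26 → go right. Place as right child of 26.

9 13 30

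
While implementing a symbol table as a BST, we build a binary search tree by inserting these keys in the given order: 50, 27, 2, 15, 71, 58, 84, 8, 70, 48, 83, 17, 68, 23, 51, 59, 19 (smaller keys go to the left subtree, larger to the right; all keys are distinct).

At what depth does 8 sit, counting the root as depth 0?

Insert 50: tree is empty, so 50 becomes the root.
Insert 27: 27 < 50 → go left. Place as left child of 50.
Insert 2: 2 < 50 → go left; 2 < 27 → go left. Place as left child of 27.
Insert 15: 15 < 50 → go left; 15 < 27 → go left; 15 > 2 → go right. Place as right child of 2.
Insert 71: 71 > 50 → go right. Place as right child of 50.
Insert 58: 58 > 50 → go right; 58 < 71 → go left. Place as left child of 71.
Insert 84: 84 > 50 → go right; 84 > 71 → go right. Place as right child of 71.
Insert 8: 8 < 50 → go left; 8 < 27 → go left; 8 > 2 → go right; 8 < 15 → go left. Place as left child of 15.
Insert 70: 70 > 50 → go right; 70 < 71 → go left; 70 > 58 → go right. Place as right child of 58.
Insert 48: 48 < 50 → go left; 48 > 27 → go right. Place as right child of 27.
Insert 83: 83 > 50 → go right; 83 > 71 → go right; 83 < 84 → go left. Place as left child of 84.
Insert 17: 17 < 50 → go left; 17 < 27 → go left; 17 > 2 → go right; 17 > 15 → go right. Place as right child of 15.
Insert 68: 68 > 50 → go right; 68 < 71 → go left; 68 > 58 → go right; 68 < 70 → go left. Place as left child of 70.
Insert 23: 23 < 50 → go left; 23 < 27 → go left; 23 > 2 → go right; 23 > 15 → go right; 23 > 17 → go right. Place as right child of 17.
Insert 51: 51 > 50 → go right; 51 < 71 → go left; 51 < 58 → go left. Place as left child of 58.
Insert 59: 59 > 50 → go right; 59 < 71 → go left; 59 > 58 → go right; 59 < 70 → go left; 59 < 68 → go left. Place as left child of 68.
Insert 19: 19 < 50 → go left; 19 < 27 → go left; 19 > 2 → go right; 19 > 15 → go right; 19 > 17 → go right; 19 < 23 → go left. Place as left child of 23.

Path to 8: 50 → 27 → 2 → 15 → 8, which is 4 edges.

4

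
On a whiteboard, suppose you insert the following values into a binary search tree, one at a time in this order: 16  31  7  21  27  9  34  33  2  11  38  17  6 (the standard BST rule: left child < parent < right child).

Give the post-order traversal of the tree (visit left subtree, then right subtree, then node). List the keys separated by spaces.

16: root
31: right child of 16 (depth 1)
7: left child of 16 (depth 1)
21: left child of 31 (depth 2)
27: right child of 21 (depth 3)
9: right child of 7 (depth 2)
34: right child of 31 (depth 2)
33: left child of 34 (depth 3)
2: left child of 7 (depth 2)
11: right child of 9 (depth 3)
38: right child of 34 (depth 3)
17: left child of 21 (depth 3)
6: right child of 2 (depth 3)

6 2 11 9 7 17 27 21 33 38 34 31 16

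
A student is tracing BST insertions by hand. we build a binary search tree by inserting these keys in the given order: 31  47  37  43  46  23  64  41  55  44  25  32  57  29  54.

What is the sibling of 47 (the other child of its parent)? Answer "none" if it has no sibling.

31: root
47: right child of 31 (depth 1)
37: left child of 47 (depth 2)
43: right child of 37 (depth 3)
46: right child of 43 (depth 4)
23: left child of 31 (depth 1)
64: right child of 47 (depth 2)
41: left child of 43 (depth 4)
55: left child of 64 (depth 3)
44: left child of 46 (depth 5)
25: right child of 23 (depth 2)
32: left child of 37 (depth 3)
57: right child of 55 (depth 4)
29: right child of 25 (depth 3)
54: left child of 55 (depth 4)

47's parent is 31; the other child of 31 is 23.

23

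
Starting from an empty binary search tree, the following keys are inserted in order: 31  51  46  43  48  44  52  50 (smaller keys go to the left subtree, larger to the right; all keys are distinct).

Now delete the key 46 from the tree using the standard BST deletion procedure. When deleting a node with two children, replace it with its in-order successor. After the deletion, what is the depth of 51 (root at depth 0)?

Resulting structure (node: left, right):
  31: L=–, R=51
  51: L=46, R=52
  46: L=43, R=48
  43: L=–, R=44
  48: L=–, R=50
  44: L=–, R=–
  52: L=–, R=–
  50: L=–, R=–

Delete 46 (two children — replace with in-order successor).
After deletion, path to 51: 31 → 51.

1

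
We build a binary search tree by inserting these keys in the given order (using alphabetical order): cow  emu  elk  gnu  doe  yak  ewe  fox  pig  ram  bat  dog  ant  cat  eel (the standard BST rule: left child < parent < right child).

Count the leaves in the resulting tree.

5

cow: root
emu: right child of cow (depth 1)
elk: left child of emu (depth 2)
gnu: right child of emu (depth 2)
doe: left child of elk (depth 3)
yak: right child of gnu (depth 3)
ewe: left child of gnu (depth 3)
fox: right child of ewe (depth 4)
pig: left child of yak (depth 4)
ram: right child of pig (depth 5)
bat: left child of cow (depth 1)
dog: right child of doe (depth 4)
ant: left child of bat (depth 2)
cat: right child of bat (depth 2)
eel: right child of dog (depth 5)

Leaves: ant, cat, eel, fox, ram — 5 in total.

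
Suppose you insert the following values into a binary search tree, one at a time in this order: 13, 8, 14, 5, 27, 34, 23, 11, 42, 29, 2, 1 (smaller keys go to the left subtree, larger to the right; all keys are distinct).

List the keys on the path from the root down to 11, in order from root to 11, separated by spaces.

13: root
8: left child of 13 (depth 1)
14: right child of 13 (depth 1)
5: left child of 8 (depth 2)
27: right child of 14 (depth 2)
34: right child of 27 (depth 3)
23: left child of 27 (depth 3)
11: right child of 8 (depth 2)
42: right child of 34 (depth 4)
29: left child of 34 (depth 4)
2: left child of 5 (depth 3)
1: left child of 2 (depth 4)

13 8 11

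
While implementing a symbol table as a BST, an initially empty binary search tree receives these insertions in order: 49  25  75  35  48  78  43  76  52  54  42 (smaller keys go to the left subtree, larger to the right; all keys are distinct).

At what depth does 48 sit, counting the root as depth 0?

Insert 49: tree is empty, so 49 becomes the root.
Insert 25: 25 < 49 → go left. Place as left child of 49.
Insert 75: 75 > 49 → go right. Place as right child of 49.
Insert 35: 35 < 49 → go left; 35 > 25 → go right. Place as right child of 25.
Insert 48: 48 < 49 → go left; 48 > 25 → go right; 48 > 35 → go right. Place as right child of 35.
Insert 78: 78 > 49 → go right; 78 > 75 → go right. Place as right child of 75.
Insert 43: 43 < 49 → go left; 43 > 25 → go right; 43 > 35 → go right; 43 < 48 → go left. Place as left child of 48.
Insert 76: 76 > 49 → go right; 76 > 75 → go right; 76 < 78 → go left. Place as left child of 78.
Insert 52: 52 > 49 → go right; 52 < 75 → go left. Place as left child of 75.
Insert 54: 54 > 49 → go right; 54 < 75 → go left; 54 > 52 → go right. Place as right child of 52.
Insert 42: 42 < 49 → go left; 42 > 25 → go right; 42 > 35 → go right; 42 < 48 → go left; 42 < 43 → go left. Place as left child of 43.

Path to 48: 49 → 25 → 35 → 48, which is 3 edges.

3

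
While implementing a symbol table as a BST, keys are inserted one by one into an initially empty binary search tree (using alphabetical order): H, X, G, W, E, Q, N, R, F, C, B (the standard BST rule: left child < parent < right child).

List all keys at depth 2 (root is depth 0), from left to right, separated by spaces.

Insert H: tree is empty, so H becomes the root.
Insert X: X > H → go right. Place as right child of H.
Insert G: G < H → go left. Place as left child of H.
Insert W: W > H → go right; W < X → go left. Place as left child of X.
Insert E: E < H → go left; E < G → go left. Place as left child of G.
Insert Q: Q > H → go right; Q < X → go left; Q < W → go left. Place as left child of W.
Insert N: N > H → go right; N < X → go left; N < W → go left; N < Q → go left. Place as left child of Q.
Insert R: R > H → go right; R < X → go left; R < W → go left; R > Q → go right. Place as right child of Q.
Insert F: F < H → go left; F < G → go left; F > E → go right. Place as right child of E.
Insert C: C < H → go left; C < G → go left; C < E → go left. Place as left child of E.
Insert B: B < H → go left; B < G → go left; B < E → go left; B < C → go left. Place as left child of C.

E W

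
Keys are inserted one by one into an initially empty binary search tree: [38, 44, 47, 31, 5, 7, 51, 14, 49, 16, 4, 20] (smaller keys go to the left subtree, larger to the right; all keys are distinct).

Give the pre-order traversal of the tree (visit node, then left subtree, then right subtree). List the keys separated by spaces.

Insert 38: tree is empty, so 38 becomes the root.
Insert 44: 44 > 38 → go right. Place as right child of 38.
Insert 47: 47 > 38 → go right; 47 > 44 → go right. Place as right child of 44.
Insert 31: 31 < 38 → go left. Place as left child of 38.
Insert 5: 5 < 38 → go left; 5 < 31 → go left. Place as left child of 31.
Insert 7: 7 < 38 → go left; 7 < 31 → go left; 7 > 5 → go right. Place as right child of 5.
Insert 51: 51 > 38 → go right; 51 > 44 → go right; 51 > 47 → go right. Place as right child of 47.
Insert 14: 14 < 38 → go left; 14 < 31 → go left; 14 > 5 → go right; 14 > 7 → go right. Place as right child of 7.
Insert 49: 49 > 38 → go right; 49 > 44 → go right; 49 > 47 → go right; 49 < 51 → go left. Place as left child of 51.
Insert 16: 16 < 38 → go left; 16 < 31 → go left; 16 > 5 → go right; 16 > 7 → go right; 16 > 14 → go right. Place as right child of 14.
Insert 4: 4 < 38 → go left; 4 < 31 → go left; 4 < 5 → go left. Place as left child of 5.
Insert 20: 20 < 38 → go left; 20 < 31 → go left; 20 > 5 → go right; 20 > 7 → go right; 20 > 14 → go right; 20 > 16 → go right. Place as right child of 16.

38 31 5 4 7 14 16 20 44 47 51 49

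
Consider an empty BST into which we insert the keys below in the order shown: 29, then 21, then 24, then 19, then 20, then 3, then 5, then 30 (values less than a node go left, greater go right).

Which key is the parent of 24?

Insert 29: tree is empty, so 29 becomes the root.
Insert 21: 21 < 29 → go left. Place as left child of 29.
Insert 24: 24 < 29 → go left; 24 > 21 → go right. Place as right child of 21.
Insert 19: 19 < 29 → go left; 19 < 21 → go left. Place as left child of 21.
Insert 20: 20 < 29 → go left; 20 < 21 → go left; 20 > 19 → go right. Place as right child of 19.
Insert 3: 3 < 29 → go left; 3 < 21 → go left; 3 < 19 → go left. Place as left child of 19.
Insert 5: 5 < 29 → go left; 5 < 21 → go left; 5 < 19 → go left; 5 > 3 → go right. Place as right child of 3.
Insert 30: 30 > 29 → go right. Place as right child of 29.

21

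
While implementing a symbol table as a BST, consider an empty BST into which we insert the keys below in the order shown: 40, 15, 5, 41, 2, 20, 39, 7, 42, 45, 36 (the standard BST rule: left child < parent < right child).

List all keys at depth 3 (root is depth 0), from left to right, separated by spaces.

40: root
15: left child of 40 (depth 1)
5: left child of 15 (depth 2)
41: right child of 40 (depth 1)
2: left child of 5 (depth 3)
20: right child of 15 (depth 2)
39: right child of 20 (depth 3)
7: right child of 5 (depth 3)
42: right child of 41 (depth 2)
45: right child of 42 (depth 3)
36: left child of 39 (depth 4)

2 7 39 45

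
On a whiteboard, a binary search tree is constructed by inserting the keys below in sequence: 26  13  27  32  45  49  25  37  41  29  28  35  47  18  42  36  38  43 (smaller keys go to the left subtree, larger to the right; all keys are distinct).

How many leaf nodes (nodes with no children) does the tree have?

6

Insert 26: tree is empty, so 26 becomes the root.
Insert 13: 13 < 26 → go left. Place as left child of 26.
Insert 27: 27 > 26 → go right. Place as right child of 26.
Insert 32: 32 > 26 → go right; 32 > 27 → go right. Place as right child of 27.
Insert 45: 45 > 26 → go right; 45 > 27 → go right; 45 > 32 → go right. Place as right child of 32.
Insert 49: 49 > 26 → go right; 49 > 27 → go right; 49 > 32 → go right; 49 > 45 → go right. Place as right child of 45.
Insert 25: 25 < 26 → go left; 25 > 13 → go right. Place as right child of 13.
Insert 37: 37 > 26 → go right; 37 > 27 → go right; 37 > 32 → go right; 37 < 45 → go left. Place as left child of 45.
Insert 41: 41 > 26 → go right; 41 > 27 → go right; 41 > 32 → go right; 41 < 45 → go left; 41 > 37 → go right. Place as right child of 37.
Insert 29: 29 > 26 → go right; 29 > 27 → go right; 29 < 32 → go left. Place as left child of 32.
Insert 28: 28 > 26 → go right; 28 > 27 → go right; 28 < 32 → go left; 28 < 29 → go left. Place as left child of 29.
Insert 35: 35 > 26 → go right; 35 > 27 → go right; 35 > 32 → go right; 35 < 45 → go left; 35 < 37 → go left. Place as left child of 37.
Insert 47: 47 > 26 → go right; 47 > 27 → go right; 47 > 32 → go right; 47 > 45 → go right; 47 < 49 → go left. Place as left child of 49.
Insert 18: 18 < 26 → go left; 18 > 13 → go right; 18 < 25 → go left. Place as left child of 25.
Insert 42: 42 > 26 → go right; 42 > 27 → go right; 42 > 32 → go right; 42 < 45 → go left; 42 > 37 → go right; 42 > 41 → go right. Place as right child of 41.
Insert 36: 36 > 26 → go right; 36 > 27 → go right; 36 > 32 → go right; 36 < 45 → go left; 36 < 37 → go left; 36 > 35 → go right. Place as right child of 35.
Insert 38: 38 > 26 → go right; 38 > 27 → go right; 38 > 32 → go right; 38 < 45 → go left; 38 > 37 → go right; 38 < 41 → go left. Place as left child of 41.
Insert 43: 43 > 26 → go right; 43 > 27 → go right; 43 > 32 → go right; 43 < 45 → go left; 43 > 37 → go right; 43 > 41 → go right; 43 > 42 → go right. Place as right child of 42.

Leaves: 18, 28, 36, 38, 43, 47 — 6 in total.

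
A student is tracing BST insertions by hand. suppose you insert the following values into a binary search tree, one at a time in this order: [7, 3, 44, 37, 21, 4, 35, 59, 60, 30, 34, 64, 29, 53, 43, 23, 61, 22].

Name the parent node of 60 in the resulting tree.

59

Resulting structure (node: left, right):
  7: L=3, R=44
  3: L=–, R=4
  44: L=37, R=59
  37: L=21, R=43
  21: L=–, R=35
  4: L=–, R=–
  35: L=30, R=–
  59: L=53, R=60
  60: L=–, R=64
  30: L=29, R=34
  34: L=–, R=–
  64: L=61, R=–
  29: L=23, R=–
  53: L=–, R=–
  43: L=–, R=–
  23: L=22, R=–
  61: L=–, R=–
  22: L=–, R=–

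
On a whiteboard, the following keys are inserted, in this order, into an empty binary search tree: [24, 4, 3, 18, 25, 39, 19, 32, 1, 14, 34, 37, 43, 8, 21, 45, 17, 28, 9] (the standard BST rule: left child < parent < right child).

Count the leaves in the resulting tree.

Insert 24: tree is empty, so 24 becomes the root.
Insert 4: 4 < 24 → go left. Place as left child of 24.
Insert 3: 3 < 24 → go left; 3 < 4 → go left. Place as left child of 4.
Insert 18: 18 < 24 → go left; 18 > 4 → go right. Place as right child of 4.
Insert 25: 25 > 24 → go right. Place as right child of 24.
Insert 39: 39 > 24 → go right; 39 > 25 → go right. Place as right child of 25.
Insert 19: 19 < 24 → go left; 19 > 4 → go right; 19 > 18 → go right. Place as right child of 18.
Insert 32: 32 > 24 → go right; 32 > 25 → go right; 32 < 39 → go left. Place as left child of 39.
Insert 1: 1 < 24 → go left; 1 < 4 → go left; 1 < 3 → go left. Place as left child of 3.
Insert 14: 14 < 24 → go left; 14 > 4 → go right; 14 < 18 → go left. Place as left child of 18.
Insert 34: 34 > 24 → go right; 34 > 25 → go right; 34 < 39 → go left; 34 > 32 → go right. Place as right child of 32.
Insert 37: 37 > 24 → go right; 37 > 25 → go right; 37 < 39 → go left; 37 > 32 → go right; 37 > 34 → go right. Place as right child of 34.
Insert 43: 43 > 24 → go right; 43 > 25 → go right; 43 > 39 → go right. Place as right child of 39.
Insert 8: 8 < 24 → go left; 8 > 4 → go right; 8 < 18 → go left; 8 < 14 → go left. Place as left child of 14.
Insert 21: 21 < 24 → go left; 21 > 4 → go right; 21 > 18 → go right; 21 > 19 → go right. Place as right child of 19.
Insert 45: 45 > 24 → go right; 45 > 25 → go right; 45 > 39 → go right; 45 > 43 → go right. Place as right child of 43.
Insert 17: 17 < 24 → go left; 17 > 4 → go right; 17 < 18 → go left; 17 > 14 → go right. Place as right child of 14.
Insert 28: 28 > 24 → go right; 28 > 25 → go right; 28 < 39 → go left; 28 < 32 → go left. Place as left child of 32.
Insert 9: 9 < 24 → go left; 9 > 4 → go right; 9 < 18 → go left; 9 < 14 → go left; 9 > 8 → go right. Place as right child of 8.

Leaves: 1, 9, 17, 21, 28, 37, 45 — 7 in total.

7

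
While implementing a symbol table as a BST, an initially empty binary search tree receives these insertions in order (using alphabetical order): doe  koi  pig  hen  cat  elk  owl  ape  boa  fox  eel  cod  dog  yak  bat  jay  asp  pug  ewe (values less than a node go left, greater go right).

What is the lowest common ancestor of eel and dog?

doe: root
koi: right child of doe (depth 1)
pig: right child of koi (depth 2)
hen: left child of koi (depth 2)
cat: left child of doe (depth 1)
elk: left child of hen (depth 3)
owl: left child of pig (depth 3)
ape: left child of cat (depth 2)
boa: right child of ape (depth 3)
fox: right child of elk (depth 4)
eel: left child of elk (depth 4)
cod: right child of cat (depth 2)
dog: left child of eel (depth 5)
yak: right child of pig (depth 3)
bat: left child of boa (depth 4)
jay: right child of hen (depth 3)
asp: left child of bat (depth 5)
pug: left child of yak (depth 4)
ewe: left child of fox (depth 5)

Path to eel: doe → koi → hen → elk → eel
Path to dog: doe → koi → hen → elk → eel → dog
eel lies on both paths and is an ancestor of the other node.

eel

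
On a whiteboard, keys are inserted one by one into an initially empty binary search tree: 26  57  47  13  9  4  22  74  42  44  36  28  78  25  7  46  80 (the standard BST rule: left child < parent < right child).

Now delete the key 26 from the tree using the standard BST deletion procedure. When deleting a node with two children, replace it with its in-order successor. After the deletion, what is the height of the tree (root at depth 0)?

Insert 26: tree is empty, so 26 becomes the root.
Insert 57: 57 > 26 → go right. Place as right child of 26.
Insert 47: 47 > 26 → go right; 47 < 57 → go left. Place as left child of 57.
Insert 13: 13 < 26 → go left. Place as left child of 26.
Insert 9: 9 < 26 → go left; 9 < 13 → go left. Place as left child of 13.
Insert 4: 4 < 26 → go left; 4 < 13 → go left; 4 < 9 → go left. Place as left child of 9.
Insert 22: 22 < 26 → go left; 22 > 13 → go right. Place as right child of 13.
Insert 74: 74 > 26 → go right; 74 > 57 → go right. Place as right child of 57.
Insert 42: 42 > 26 → go right; 42 < 57 → go left; 42 < 47 → go left. Place as left child of 47.
Insert 44: 44 > 26 → go right; 44 < 57 → go left; 44 < 47 → go left; 44 > 42 → go right. Place as right child of 42.
Insert 36: 36 > 26 → go right; 36 < 57 → go left; 36 < 47 → go left; 36 < 42 → go left. Place as left child of 42.
Insert 28: 28 > 26 → go right; 28 < 57 → go left; 28 < 47 → go left; 28 < 42 → go left; 28 < 36 → go left. Place as left child of 36.
Insert 78: 78 > 26 → go right; 78 > 57 → go right; 78 > 74 → go right. Place as right child of 74.
Insert 25: 25 < 26 → go left; 25 > 13 → go right; 25 > 22 → go right. Place as right child of 22.
Insert 7: 7 < 26 → go left; 7 < 13 → go left; 7 < 9 → go left; 7 > 4 → go right. Place as right child of 4.
Insert 46: 46 > 26 → go right; 46 < 57 → go left; 46 < 47 → go left; 46 > 42 → go right; 46 > 44 → go right. Place as right child of 44.
Insert 80: 80 > 26 → go right; 80 > 57 → go right; 80 > 74 → go right; 80 > 78 → go right. Place as right child of 78.

Delete 26 (two children — replace with in-order successor).
After deletion, deepest node is 46 at depth 5.

5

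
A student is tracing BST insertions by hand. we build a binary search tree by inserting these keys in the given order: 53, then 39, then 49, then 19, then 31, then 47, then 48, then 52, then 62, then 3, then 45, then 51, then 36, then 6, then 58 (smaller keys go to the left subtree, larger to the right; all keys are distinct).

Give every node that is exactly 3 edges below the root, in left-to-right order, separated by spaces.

3 31 47 52

Insert 53: tree is empty, so 53 becomes the root.
Insert 39: 39 < 53 → go left. Place as left child of 53.
Insert 49: 49 < 53 → go left; 49 > 39 → go right. Place as right child of 39.
Insert 19: 19 < 53 → go left; 19 < 39 → go left. Place as left child of 39.
Insert 31: 31 < 53 → go left; 31 < 39 → go left; 31 > 19 → go right. Place as right child of 19.
Insert 47: 47 < 53 → go left; 47 > 39 → go right; 47 < 49 → go left. Place as left child of 49.
Insert 48: 48 < 53 → go left; 48 > 39 → go right; 48 < 49 → go left; 48 > 47 → go right. Place as right child of 47.
Insert 52: 52 < 53 → go left; 52 > 39 → go right; 52 > 49 → go right. Place as right child of 49.
Insert 62: 62 > 53 → go right. Place as right child of 53.
Insert 3: 3 < 53 → go left; 3 < 39 → go left; 3 < 19 → go left. Place as left child of 19.
Insert 45: 45 < 53 → go left; 45 > 39 → go right; 45 < 49 → go left; 45 < 47 → go left. Place as left child of 47.
Insert 51: 51 < 53 → go left; 51 > 39 → go right; 51 > 49 → go right; 51 < 52 → go left. Place as left child of 52.
Insert 36: 36 < 53 → go left; 36 < 39 → go left; 36 > 19 → go right; 36 > 31 → go right. Place as right child of 31.
Insert 6: 6 < 53 → go left; 6 < 39 → go left; 6 < 19 → go left; 6 > 3 → go right. Place as right child of 3.
Insert 58: 58 > 53 → go right; 58 < 62 → go left. Place as left child of 62.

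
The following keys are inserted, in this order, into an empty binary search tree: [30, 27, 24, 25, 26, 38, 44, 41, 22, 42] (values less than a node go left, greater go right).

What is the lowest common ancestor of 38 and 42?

38

30: root
27: left child of 30 (depth 1)
24: left child of 27 (depth 2)
25: right child of 24 (depth 3)
26: right child of 25 (depth 4)
38: right child of 30 (depth 1)
44: right child of 38 (depth 2)
41: left child of 44 (depth 3)
22: left child of 24 (depth 3)
42: right child of 41 (depth 4)

Path to 38: 30 → 38
Path to 42: 30 → 38 → 44 → 41 → 42
38 lies on both paths and is an ancestor of the other node.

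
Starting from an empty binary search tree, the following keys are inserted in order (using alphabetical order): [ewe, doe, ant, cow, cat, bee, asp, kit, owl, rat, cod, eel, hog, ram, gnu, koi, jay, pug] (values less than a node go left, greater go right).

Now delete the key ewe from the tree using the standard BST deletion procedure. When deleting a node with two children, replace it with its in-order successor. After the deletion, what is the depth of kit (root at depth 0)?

1

ewe: root
doe: left child of ewe (depth 1)
ant: left child of doe (depth 2)
cow: right child of ant (depth 3)
cat: left child of cow (depth 4)
bee: left child of cat (depth 5)
asp: left child of bee (depth 6)
kit: right child of ewe (depth 1)
owl: right child of kit (depth 2)
rat: right child of owl (depth 3)
cod: right child of cat (depth 5)
eel: right child of doe (depth 2)
hog: left child of kit (depth 2)
ram: left child of rat (depth 4)
gnu: left child of hog (depth 3)
koi: left child of owl (depth 3)
jay: right child of hog (depth 3)
pug: left child of ram (depth 5)

Delete ewe (two children — replace with in-order successor).
After deletion, path to kit: gnu → kit.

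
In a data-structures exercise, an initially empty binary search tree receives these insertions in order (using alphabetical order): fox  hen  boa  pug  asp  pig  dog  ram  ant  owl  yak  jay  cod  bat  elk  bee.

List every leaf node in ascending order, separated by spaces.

ant bee cod elk jay yak

fox: root
hen: right child of fox (depth 1)
boa: left child of fox (depth 1)
pug: right child of hen (depth 2)
asp: left child of boa (depth 2)
pig: left child of pug (depth 3)
dog: right child of boa (depth 2)
ram: right child of pug (depth 3)
ant: left child of asp (depth 3)
owl: left child of pig (depth 4)
yak: right child of ram (depth 4)
jay: left child of owl (depth 5)
cod: left child of dog (depth 3)
bat: right child of asp (depth 3)
elk: right child of dog (depth 3)
bee: right child of bat (depth 4)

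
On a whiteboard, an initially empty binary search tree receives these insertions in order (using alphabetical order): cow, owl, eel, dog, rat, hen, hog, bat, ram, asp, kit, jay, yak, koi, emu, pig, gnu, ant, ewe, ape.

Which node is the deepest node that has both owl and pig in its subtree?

cow: root
owl: right child of cow (depth 1)
eel: left child of owl (depth 2)
dog: left child of eel (depth 3)
rat: right child of owl (depth 2)
hen: right child of eel (depth 3)
hog: right child of hen (depth 4)
bat: left child of cow (depth 1)
ram: left child of rat (depth 3)
asp: left child of bat (depth 2)
kit: right child of hog (depth 5)
jay: left child of kit (depth 6)
yak: right child of rat (depth 3)
koi: right child of kit (depth 6)
emu: left child of hen (depth 4)
pig: left child of ram (depth 4)
gnu: right child of emu (depth 5)
ant: left child of asp (depth 3)
ewe: left child of gnu (depth 6)
ape: right child of ant (depth 4)

Path to owl: cow → owl
Path to pig: cow → owl → rat → ram → pig
owl lies on both paths and is an ancestor of the other node.

owl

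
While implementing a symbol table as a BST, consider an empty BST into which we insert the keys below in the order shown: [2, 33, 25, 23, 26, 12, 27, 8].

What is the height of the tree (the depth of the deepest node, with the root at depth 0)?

2: root
33: right child of 2 (depth 1)
25: left child of 33 (depth 2)
23: left child of 25 (depth 3)
26: right child of 25 (depth 3)
12: left child of 23 (depth 4)
27: right child of 26 (depth 4)
8: left child of 12 (depth 5)

The deepest node is 8 at depth 5.

5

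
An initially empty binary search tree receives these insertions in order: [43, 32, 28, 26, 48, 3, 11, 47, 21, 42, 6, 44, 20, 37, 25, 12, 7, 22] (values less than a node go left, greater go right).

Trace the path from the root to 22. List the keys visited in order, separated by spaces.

Insert 43: tree is empty, so 43 becomes the root.
Insert 32: 32 < 43 → go left. Place as left child of 43.
Insert 28: 28 < 43 → go left; 28 < 32 → go left. Place as left child of 32.
Insert 26: 26 < 43 → go left; 26 < 32 → go left; 26 < 28 → go left. Place as left child of 28.
Insert 48: 48 > 43 → go right. Place as right child of 43.
Insert 3: 3 < 43 → go left; 3 < 32 → go left; 3 < 28 → go left; 3 < 26 → go left. Place as left child of 26.
Insert 11: 11 < 43 → go left; 11 < 32 → go left; 11 < 28 → go left; 11 < 26 → go left; 11 > 3 → go right. Place as right child of 3.
Insert 47: 47 > 43 → go right; 47 < 48 → go left. Place as left child of 48.
Insert 21: 21 < 43 → go left; 21 < 32 → go left; 21 < 28 → go left; 21 < 26 → go left; 21 > 3 → go right; 21 > 11 → go right. Place as right child of 11.
Insert 42: 42 < 43 → go left; 42 > 32 → go right. Place as right child of 32.
Insert 6: 6 < 43 → go left; 6 < 32 → go left; 6 < 28 → go left; 6 < 26 → go left; 6 > 3 → go right; 6 < 11 → go left. Place as left child of 11.
Insert 44: 44 > 43 → go right; 44 < 48 → go left; 44 < 47 → go left. Place as left child of 47.
Insert 20: 20 < 43 → go left; 20 < 32 → go left; 20 < 28 → go left; 20 < 26 → go left; 20 > 3 → go right; 20 > 11 → go right; 20 < 21 → go left. Place as left child of 21.
Insert 37: 37 < 43 → go left; 37 > 32 → go right; 37 < 42 → go left. Place as left child of 42.
Insert 25: 25 < 43 → go left; 25 < 32 → go left; 25 < 28 → go left; 25 < 26 → go left; 25 > 3 → go right; 25 > 11 → go right; 25 > 21 → go right. Place as right child of 21.
Insert 12: 12 < 43 → go left; 12 < 32 → go left; 12 < 28 → go left; 12 < 26 → go left; 12 > 3 → go right; 12 > 11 → go right; 12 < 21 → go left; 12 < 20 → go left. Place as left child of 20.
Insert 7: 7 < 43 → go left; 7 < 32 → go left; 7 < 28 → go left; 7 < 26 → go left; 7 > 3 → go right; 7 < 11 → go left; 7 > 6 → go right. Place as right child of 6.
Insert 22: 22 < 43 → go left; 22 < 32 → go left; 22 < 28 → go left; 22 < 26 → go left; 22 > 3 → go right; 22 > 11 → go right; 22 > 21 → go right; 22 < 25 → go left. Place as left child of 25.

43 32 28 26 3 11 21 25 22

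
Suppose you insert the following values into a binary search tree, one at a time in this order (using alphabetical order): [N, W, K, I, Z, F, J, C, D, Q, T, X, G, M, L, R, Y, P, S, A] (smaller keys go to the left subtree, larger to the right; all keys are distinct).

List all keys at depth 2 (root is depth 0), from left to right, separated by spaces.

N: root
W: right child of N (depth 1)
K: left child of N (depth 1)
I: left child of K (depth 2)
Z: right child of W (depth 2)
F: left child of I (depth 3)
J: right child of I (depth 3)
C: left child of F (depth 4)
D: right child of C (depth 5)
Q: left child of W (depth 2)
T: right child of Q (depth 3)
X: left child of Z (depth 3)
G: right child of F (depth 4)
M: right child of K (depth 2)
L: left child of M (depth 3)
R: left child of T (depth 4)
Y: right child of X (depth 4)
P: left child of Q (depth 3)
S: right child of R (depth 5)
A: left child of C (depth 5)

I M Q Z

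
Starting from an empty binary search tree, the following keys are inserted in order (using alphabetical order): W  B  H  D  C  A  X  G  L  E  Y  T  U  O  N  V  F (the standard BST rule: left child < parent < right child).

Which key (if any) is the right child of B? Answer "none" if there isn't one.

Resulting structure (node: left, right):
  W: L=B, R=X
  B: L=A, R=H
  H: L=D, R=L
  D: L=C, R=G
  C: L=–, R=–
  A: L=–, R=–
  X: L=–, R=Y
  G: L=E, R=–
  L: L=–, R=T
  E: L=–, R=F
  Y: L=–, R=–
  T: L=O, R=U
  U: L=–, R=V
  O: L=N, R=–
  N: L=–, R=–
  V: L=–, R=–
  F: L=–, R=–

H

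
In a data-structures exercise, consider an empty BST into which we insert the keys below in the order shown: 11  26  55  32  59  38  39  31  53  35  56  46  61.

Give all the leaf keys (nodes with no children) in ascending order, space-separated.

31 35 46 56 61

Resulting structure (node: left, right):
  11: L=–, R=26
  26: L=–, R=55
  55: L=32, R=59
  32: L=31, R=38
  59: L=56, R=61
  38: L=35, R=39
  39: L=–, R=53
  31: L=–, R=–
  53: L=46, R=–
  35: L=–, R=–
  56: L=–, R=–
  46: L=–, R=–
  61: L=–, R=–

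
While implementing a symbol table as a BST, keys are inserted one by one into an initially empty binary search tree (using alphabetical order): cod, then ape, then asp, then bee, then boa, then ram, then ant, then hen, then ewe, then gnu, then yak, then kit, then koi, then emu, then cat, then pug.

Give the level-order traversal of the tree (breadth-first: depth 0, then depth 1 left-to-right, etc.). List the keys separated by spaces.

cod ape ram ant asp hen yak bee ewe kit boa emu gnu koi cat pug

Resulting structure (node: left, right):
  cod: L=ape, R=ram
  ape: L=ant, R=asp
  asp: L=–, R=bee
  bee: L=–, R=boa
  boa: L=–, R=cat
  ram: L=hen, R=yak
  ant: L=–, R=–
  hen: L=ewe, R=kit
  ewe: L=emu, R=gnu
  gnu: L=–, R=–
  yak: L=–, R=–
  kit: L=–, R=koi
  koi: L=–, R=pug
  emu: L=–, R=–
  cat: L=–, R=–
  pug: L=–, R=–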